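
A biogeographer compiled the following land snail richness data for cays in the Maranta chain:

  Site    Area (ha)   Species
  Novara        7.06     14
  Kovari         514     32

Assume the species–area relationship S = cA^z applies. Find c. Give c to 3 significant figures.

z = ln(S₂/S₁) / ln(A₂/A₁) = ln(32/14) / ln(514/7.06) = 0.8267 / 4.2878 = 0.1928
c = S₁ / A₁^z = 14 / 7.06^0.1928 = 14 / 1.458 = 9.605

9.60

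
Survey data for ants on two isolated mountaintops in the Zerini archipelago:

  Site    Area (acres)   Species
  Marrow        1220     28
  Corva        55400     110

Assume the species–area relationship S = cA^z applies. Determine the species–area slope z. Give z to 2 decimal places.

Taking logs: ln S = ln c + z ln A, so z = (ln S₂ − ln S₁)/(ln A₂ − ln A₁).
z = ln(110/28) / ln(55400/1220) = ln(3.929) / ln(45.41) = 1.3683 / 3.8157 = 0.3586

0.36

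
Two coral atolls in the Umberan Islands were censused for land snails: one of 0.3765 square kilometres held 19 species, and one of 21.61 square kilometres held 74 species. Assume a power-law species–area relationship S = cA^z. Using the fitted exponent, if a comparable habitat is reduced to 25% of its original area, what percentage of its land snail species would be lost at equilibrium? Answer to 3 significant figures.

z = ln(74/19) / ln(21.61/0.3765) = 1.3596 / 4.0500 = 0.3357
S_new/S_old = (A_new/A_old)^z = 0.25^0.3357 = exp(0.3357 × -1.3863) = 0.6279
Fraction lost = 1 − 0.6279 = 0.3721

37.2%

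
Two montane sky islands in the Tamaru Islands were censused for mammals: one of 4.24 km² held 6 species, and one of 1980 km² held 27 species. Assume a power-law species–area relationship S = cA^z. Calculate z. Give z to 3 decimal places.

0.245

Taking logs: ln S = ln c + z ln A, so z = (ln S₂ − ln S₁)/(ln A₂ − ln A₁).
z = ln(27/6) / ln(1980/4.24) = ln(4.5) / ln(467) = 1.5041 / 6.1463 = 0.2447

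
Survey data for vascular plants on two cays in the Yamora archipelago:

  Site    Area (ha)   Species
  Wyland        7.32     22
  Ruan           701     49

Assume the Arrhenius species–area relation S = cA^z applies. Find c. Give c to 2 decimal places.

15.51

z = ln(S₂/S₁) / ln(A₂/A₁) = ln(49/22) / ln(701/7.32) = 0.8008 / 4.5619 = 0.1755
c = S₁ / A₁^z = 22 / 7.32^0.1755 = 22 / 1.418 = 15.51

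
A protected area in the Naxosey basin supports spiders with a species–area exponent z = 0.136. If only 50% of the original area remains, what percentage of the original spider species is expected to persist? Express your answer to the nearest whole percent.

S_new/S_old = (A_new/A_old)^z = 0.5^0.136
= exp(0.136 × ln 0.5) = exp(0.136 × -0.6931) = exp(-0.0943) ≈ 0.91

91%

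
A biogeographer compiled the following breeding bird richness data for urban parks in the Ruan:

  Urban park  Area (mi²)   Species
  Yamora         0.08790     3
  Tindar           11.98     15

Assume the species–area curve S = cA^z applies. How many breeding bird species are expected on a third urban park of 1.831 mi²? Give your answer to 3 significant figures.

z = ln(15/3) / ln(11.98/0.0879) = 1.6094 / 4.9148 = 0.3275
c = 3 / 0.0879^0.3275 = 3 / 0.451 = 6.652
S₃ = 6.652 × 1.831^0.3275 = 6.652 × 1.219 ≈ 8.109

8.11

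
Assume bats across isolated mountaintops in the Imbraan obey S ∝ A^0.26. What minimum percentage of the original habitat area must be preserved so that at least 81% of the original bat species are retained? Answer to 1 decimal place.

Need (A_new/A_old)^0.26 = 0.81, so A_new/A_old = 0.81^(1/0.26) = 0.81^3.846
ln(A_new/A_old) = ln 0.81 / 0.26 = -0.2107 / 0.26 = -0.8105
A_new/A_old = e^-0.8105 ≈ 0.4447

44.5%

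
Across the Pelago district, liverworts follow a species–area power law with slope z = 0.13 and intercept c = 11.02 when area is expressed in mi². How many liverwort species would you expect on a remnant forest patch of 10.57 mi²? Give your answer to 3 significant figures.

15.0

S = 11.02 × 10.57^0.13
ln S = ln 11.02 + 0.13 × ln 10.57 = 2.3997 + 0.13 × 2.3580 = 2.7063
S = e^2.7063 ≈ 14.97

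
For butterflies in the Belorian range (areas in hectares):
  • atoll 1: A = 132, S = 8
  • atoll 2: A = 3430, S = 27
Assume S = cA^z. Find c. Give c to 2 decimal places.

z = ln(S₂/S₁) / ln(A₂/A₁) = ln(27/8) / ln(3430/132) = 1.2164 / 3.2575 = 0.3734
c = S₁ / A₁^z = 8 / 132^0.3734 = 8 / 6.192 = 1.292

1.29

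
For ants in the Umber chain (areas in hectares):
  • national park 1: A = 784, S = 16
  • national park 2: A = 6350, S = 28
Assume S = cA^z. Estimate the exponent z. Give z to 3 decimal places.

0.268

Taking logs: ln S = ln c + z ln A, so z = (ln S₂ − ln S₁)/(ln A₂ − ln A₁).
z = ln(28/16) / ln(6350/784) = ln(1.75) / ln(8.099) = 0.5596 / 2.0918 = 0.2675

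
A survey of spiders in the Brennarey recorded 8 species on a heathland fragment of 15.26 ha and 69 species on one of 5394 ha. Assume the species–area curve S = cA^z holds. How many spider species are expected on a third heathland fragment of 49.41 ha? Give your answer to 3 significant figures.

12.3

z = ln(69/8) / ln(5394/15.26) = 2.1547 / 5.8678 = 0.3672
c = 8 / 15.26^0.3672 = 8 / 2.72 = 2.941
S₃ = 2.941 × 49.41^0.3672 = 2.941 × 4.188 ≈ 12.32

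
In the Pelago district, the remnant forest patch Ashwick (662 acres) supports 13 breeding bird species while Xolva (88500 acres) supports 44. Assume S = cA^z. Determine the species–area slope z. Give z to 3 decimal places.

Taking logs: ln S = ln c + z ln A, so z = (ln S₂ − ln S₁)/(ln A₂ − ln A₁).
z = ln(44/13) / ln(88500/662) = ln(3.385) / ln(133.7) = 1.2192 / 4.8955 = 0.2491

0.249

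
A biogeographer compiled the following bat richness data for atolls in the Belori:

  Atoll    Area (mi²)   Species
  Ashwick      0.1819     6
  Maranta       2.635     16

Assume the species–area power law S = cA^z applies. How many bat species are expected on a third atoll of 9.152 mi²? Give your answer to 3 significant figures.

25.3

z = ln(16/6) / ln(2.635/0.1819) = 0.9808 / 2.6732 = 0.3669
c = 6 / 0.1819^0.3669 = 6 / 0.5351 = 11.21
S₃ = 11.21 × 9.152^0.3669 = 11.21 × 2.253 ≈ 25.27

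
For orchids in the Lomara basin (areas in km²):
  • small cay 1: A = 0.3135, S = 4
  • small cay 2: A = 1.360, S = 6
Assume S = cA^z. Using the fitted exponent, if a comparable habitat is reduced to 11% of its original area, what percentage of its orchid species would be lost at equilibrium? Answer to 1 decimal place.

z = ln(6/4) / ln(1.36/0.3135) = 0.4055 / 1.4674 = 0.2763
S_new/S_old = (A_new/A_old)^z = 0.11^0.2763 = exp(0.2763 × -2.2073) = 0.5434
Fraction lost = 1 − 0.5434 = 0.4566

45.7%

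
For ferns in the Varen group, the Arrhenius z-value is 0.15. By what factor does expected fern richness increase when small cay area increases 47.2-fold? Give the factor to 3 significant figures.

1.78

S₂/S₁ = (A₂/A₁)^z = 47.2^0.15
ln(S₂/S₁) = 0.15 × ln 47.2 = 0.15 × 3.8544 = 0.5782
S₂/S₁ = e^0.5782 ≈ 1.783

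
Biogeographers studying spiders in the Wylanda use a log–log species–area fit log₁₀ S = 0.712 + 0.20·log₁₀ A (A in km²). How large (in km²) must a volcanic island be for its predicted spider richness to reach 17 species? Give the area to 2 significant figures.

390 km²

17 = 5.152 × A^0.2  ⇒  A^0.2 = 17/5.152 = 3.3
ln A = ln(3.3) / 0.2 = 1.1938 / 0.2 = 5.9689
A = e^5.9689 ≈ 391.1 km²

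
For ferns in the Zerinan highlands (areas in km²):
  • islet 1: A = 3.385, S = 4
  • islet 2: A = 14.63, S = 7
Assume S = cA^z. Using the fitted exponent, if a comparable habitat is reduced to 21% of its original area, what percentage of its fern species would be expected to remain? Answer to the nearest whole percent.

z = ln(7/4) / ln(14.63/3.385) = 0.5596 / 1.4637 = 0.3823
S_new/S_old = (A_new/A_old)^z = 0.21^0.3823 = exp(0.3823 × -1.5606) = 0.5506

55%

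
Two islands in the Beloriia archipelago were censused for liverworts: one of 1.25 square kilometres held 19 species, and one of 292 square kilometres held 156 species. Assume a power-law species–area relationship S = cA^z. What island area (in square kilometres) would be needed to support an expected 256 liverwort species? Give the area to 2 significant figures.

1100 square kilometres

z = ln(156/19) / ln(292/1.25) = 2.1054 / 5.4536 = 0.3861
c = 19 / 1.25^0.3861 = 19 / 1.09 = 17.43
A = (256/17.43)^(1/0.3861) ⇒ ln A = ln(14.69)/0.3861 = 6.9598
A = e^6.9598 ≈ 1053 square kilometres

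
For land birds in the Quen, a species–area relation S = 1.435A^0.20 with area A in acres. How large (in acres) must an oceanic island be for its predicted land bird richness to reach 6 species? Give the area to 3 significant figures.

6 = 1.435 × A^0.2  ⇒  A^0.2 = 6/1.435 = 4.181
ln A = ln(4.181) / 0.2 = 1.4306 / 0.2 = 7.1530
A = e^7.1530 ≈ 1278 acres

1280 acres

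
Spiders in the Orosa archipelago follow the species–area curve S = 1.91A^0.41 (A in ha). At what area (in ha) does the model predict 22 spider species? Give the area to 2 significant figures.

390 ha

22 = 1.91 × A^0.41  ⇒  A^0.41 = 22/1.91 = 11.52
ln A = ln(11.52) / 0.41 = 2.4439 / 0.41 = 5.9608
A = e^5.9608 ≈ 387.9 ha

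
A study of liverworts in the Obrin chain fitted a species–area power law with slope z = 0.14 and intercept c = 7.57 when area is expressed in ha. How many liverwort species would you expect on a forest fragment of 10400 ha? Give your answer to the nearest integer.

28

S = 7.57 × 10400^0.14 = 7.57 × 3.651 ≈ 27.64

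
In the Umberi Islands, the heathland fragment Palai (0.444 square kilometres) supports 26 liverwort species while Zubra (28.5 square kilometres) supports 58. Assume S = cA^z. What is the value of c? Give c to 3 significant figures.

30.4

z = ln(S₂/S₁) / ln(A₂/A₁) = ln(58/26) / ln(28.5/0.444) = 0.8023 / 4.1618 = 0.1928
c = S₁ / A₁^z = 26 / 0.444^0.1928 = 26 / 0.8551 = 30.41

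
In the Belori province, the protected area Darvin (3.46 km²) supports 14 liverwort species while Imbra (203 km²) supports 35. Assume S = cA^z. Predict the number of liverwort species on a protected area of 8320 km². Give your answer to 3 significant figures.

z = ln(35/14) / ln(203/3.46) = 0.9163 / 4.0719 = 0.2250
c = 14 / 3.46^0.2250 = 14 / 1.322 = 10.59
S₃ = 10.59 × 8320^0.2250 = 10.59 × 7.623 ≈ 80.71

80.7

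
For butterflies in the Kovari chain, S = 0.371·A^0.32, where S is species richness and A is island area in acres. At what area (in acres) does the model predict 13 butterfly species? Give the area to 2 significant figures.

67000 acres

13 = 0.371 × A^0.32  ⇒  A^0.32 = 13/0.371 = 35.04
ln A = ln(35.04) / 0.32 = 3.5565 / 0.32 = 11.1141
A = e^11.1141 ≈ 67109 acres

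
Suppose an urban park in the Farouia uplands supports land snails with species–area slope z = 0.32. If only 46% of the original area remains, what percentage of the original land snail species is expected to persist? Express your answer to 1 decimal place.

S_new/S_old = (A_new/A_old)^z = 0.46^0.32
= exp(0.32 × ln 0.46) = exp(0.32 × -0.7765) = exp(-0.2485) ≈ 0.78

78.0%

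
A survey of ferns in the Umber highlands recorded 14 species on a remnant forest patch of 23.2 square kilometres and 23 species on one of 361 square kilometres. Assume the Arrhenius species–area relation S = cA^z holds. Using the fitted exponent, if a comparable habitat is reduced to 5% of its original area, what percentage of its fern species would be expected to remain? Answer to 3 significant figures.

58.2%

z = ln(23/14) / ln(361/23.2) = 0.4964 / 2.7447 = 0.1809
S_new/S_old = (A_new/A_old)^z = 0.05^0.1809 = exp(0.1809 × -2.9957) = 0.5817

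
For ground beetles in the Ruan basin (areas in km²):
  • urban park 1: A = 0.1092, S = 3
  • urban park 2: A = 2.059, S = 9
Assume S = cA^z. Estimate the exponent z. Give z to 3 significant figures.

Taking logs: ln S = ln c + z ln A, so z = (ln S₂ − ln S₁)/(ln A₂ − ln A₁).
z = ln(9/3) / ln(2.059/0.1092) = ln(3) / ln(18.86) = 1.0986 / 2.9368 = 0.3741

0.374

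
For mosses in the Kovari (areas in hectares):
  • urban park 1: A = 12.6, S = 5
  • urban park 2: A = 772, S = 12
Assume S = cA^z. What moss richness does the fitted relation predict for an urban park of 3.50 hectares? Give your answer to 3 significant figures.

3.81

z = ln(12/5) / ln(772/12.6) = 0.8755 / 4.1153 = 0.2127
c = 5 / 12.6^0.2127 = 5 / 1.714 = 2.917
S₃ = 2.917 × 3.5^0.2127 = 2.917 × 1.305 ≈ 3.807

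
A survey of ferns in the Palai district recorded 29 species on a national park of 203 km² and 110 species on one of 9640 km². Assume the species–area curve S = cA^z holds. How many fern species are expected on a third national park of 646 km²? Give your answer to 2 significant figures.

43

z = ln(110/29) / ln(9640/203) = 1.3332 / 3.8605 = 0.3453
c = 29 / 203^0.3453 = 29 / 6.264 = 4.629
S₃ = 4.629 × 646^0.3453 = 4.629 × 9.343 ≈ 43.25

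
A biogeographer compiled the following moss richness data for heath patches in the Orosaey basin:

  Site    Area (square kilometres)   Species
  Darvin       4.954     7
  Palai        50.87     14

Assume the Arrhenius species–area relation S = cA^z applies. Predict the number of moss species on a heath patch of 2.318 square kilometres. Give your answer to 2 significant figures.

5.6

z = ln(14/7) / ln(50.87/4.954) = 0.6931 / 2.3291 = 0.2976
c = 7 / 4.954^0.2976 = 7 / 1.61 = 4.348
S₃ = 4.348 × 2.318^0.2976 = 4.348 × 1.284 ≈ 5.584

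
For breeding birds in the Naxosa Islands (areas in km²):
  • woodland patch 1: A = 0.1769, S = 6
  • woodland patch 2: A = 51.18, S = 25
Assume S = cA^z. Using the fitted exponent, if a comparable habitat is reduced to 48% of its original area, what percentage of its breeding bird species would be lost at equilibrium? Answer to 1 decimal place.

z = ln(25/6) / ln(51.18/0.1769) = 1.4271 / 5.6675 = 0.2518
S_new/S_old = (A_new/A_old)^z = 0.48^0.2518 = exp(0.2518 × -0.7340) = 0.8313
Fraction lost = 1 − 0.8313 = 0.1687

16.9%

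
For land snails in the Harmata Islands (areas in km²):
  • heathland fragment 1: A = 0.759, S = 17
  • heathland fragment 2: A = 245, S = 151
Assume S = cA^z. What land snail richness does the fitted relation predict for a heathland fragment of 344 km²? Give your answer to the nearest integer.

172

z = ln(151/17) / ln(245/0.759) = 2.1841 / 5.7770 = 0.3781
c = 17 / 0.759^0.3781 = 17 / 0.901 = 18.87
S₃ = 18.87 × 344^0.3781 = 18.87 × 9.099 ≈ 171.7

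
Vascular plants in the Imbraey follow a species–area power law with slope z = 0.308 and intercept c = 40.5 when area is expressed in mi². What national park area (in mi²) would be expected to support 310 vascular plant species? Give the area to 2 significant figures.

740 mi²

310 = 40.5 × A^0.308  ⇒  A^0.308 = 310/40.5 = 7.654
ln A = ln(7.654) / 0.308 = 2.0353 / 0.308 = 6.6080
A = e^6.6080 ≈ 741 mi²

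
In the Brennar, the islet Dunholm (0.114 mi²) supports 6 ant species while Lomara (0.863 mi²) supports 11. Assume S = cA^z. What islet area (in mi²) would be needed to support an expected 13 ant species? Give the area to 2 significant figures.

1.5 mi²

z = ln(11/6) / ln(0.863/0.114) = 0.6061 / 2.0242 = 0.2994
c = 6 / 0.114^0.2994 = 6 / 0.5219 = 11.5
A = (13/11.5)^(1/0.2994) ⇒ ln A = ln(1.131)/0.2994 = 0.4105
A = e^0.4105 ≈ 1.508 mi²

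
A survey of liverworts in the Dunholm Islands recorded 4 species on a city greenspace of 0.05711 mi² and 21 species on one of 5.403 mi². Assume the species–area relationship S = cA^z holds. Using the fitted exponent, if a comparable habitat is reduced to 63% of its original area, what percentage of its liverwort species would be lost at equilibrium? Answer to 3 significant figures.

15.5%

z = ln(21/4) / ln(5.403/0.05711) = 1.6582 / 4.5497 = 0.3645
S_new/S_old = (A_new/A_old)^z = 0.63^0.3645 = exp(0.3645 × -0.4620) = 0.845
Fraction lost = 1 − 0.845 = 0.155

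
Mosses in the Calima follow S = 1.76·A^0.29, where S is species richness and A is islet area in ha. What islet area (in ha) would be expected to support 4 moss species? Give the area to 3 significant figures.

4 = 1.76 × A^0.29  ⇒  A^0.29 = 4/1.76 = 2.273
ln A = ln(2.273) / 0.29 = 0.8210 / 0.29 = 2.8310
A = e^2.8310 ≈ 16.96 ha

17.0 ha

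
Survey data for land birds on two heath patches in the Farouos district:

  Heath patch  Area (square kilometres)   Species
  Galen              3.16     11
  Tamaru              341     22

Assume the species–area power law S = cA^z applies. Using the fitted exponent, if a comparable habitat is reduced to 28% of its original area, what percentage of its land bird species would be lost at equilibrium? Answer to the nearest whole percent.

z = ln(22/11) / ln(341/3.16) = 0.6931 / 4.6813 = 0.1481
S_new/S_old = (A_new/A_old)^z = 0.28^0.1481 = exp(0.1481 × -1.2730) = 0.8282
Fraction lost = 1 − 0.8282 = 0.1718

17%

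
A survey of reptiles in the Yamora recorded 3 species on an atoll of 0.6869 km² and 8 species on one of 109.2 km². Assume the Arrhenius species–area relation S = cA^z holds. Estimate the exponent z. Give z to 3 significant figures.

0.194

Taking logs: ln S = ln c + z ln A, so z = (ln S₂ − ln S₁)/(ln A₂ − ln A₁).
z = ln(8/3) / ln(109.2/0.6869) = ln(2.667) / ln(159) = 0.9808 / 5.0687 = 0.1935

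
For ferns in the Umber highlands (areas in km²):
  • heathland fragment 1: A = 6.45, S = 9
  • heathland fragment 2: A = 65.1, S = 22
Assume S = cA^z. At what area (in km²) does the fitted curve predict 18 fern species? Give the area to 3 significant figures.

38.7 km²

z = ln(22/9) / ln(65.1/6.45) = 0.8938 / 2.3118 = 0.3866
c = 9 / 6.45^0.3866 = 9 / 2.056 = 4.378
A = (18/4.378)^(1/0.3866) ⇒ ln A = ln(4.112)/0.3866 = 3.6569
A = e^3.6569 ≈ 38.74 km²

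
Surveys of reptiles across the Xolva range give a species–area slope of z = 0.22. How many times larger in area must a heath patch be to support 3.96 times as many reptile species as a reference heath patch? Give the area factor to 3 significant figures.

521

(A₂/A₁)^0.22 = 3.96, so A₂/A₁ = 3.96^(1/0.22) = 3.96^4.545
ln(A₂/A₁) = ln 3.96 / 0.22 = 1.3762 / 0.22 = 6.2557
A₂/A₁ = e^6.2557 ≈ 521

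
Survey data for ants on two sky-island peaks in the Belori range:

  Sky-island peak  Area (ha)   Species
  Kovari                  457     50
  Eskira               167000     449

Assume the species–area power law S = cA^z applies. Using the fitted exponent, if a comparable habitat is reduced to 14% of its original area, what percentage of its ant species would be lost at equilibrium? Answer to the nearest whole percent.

52%

z = ln(449/50) / ln(167000/457) = 2.1950 / 5.9011 = 0.3720
S_new/S_old = (A_new/A_old)^z = 0.14^0.3720 = exp(0.3720 × -1.9661) = 0.4813
Fraction lost = 1 − 0.4813 = 0.5187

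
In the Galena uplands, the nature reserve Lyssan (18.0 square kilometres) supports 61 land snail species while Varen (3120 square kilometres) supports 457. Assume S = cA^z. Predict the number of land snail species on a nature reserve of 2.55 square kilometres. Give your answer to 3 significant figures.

z = ln(457/61) / ln(3120/18) = 2.0138 / 5.1552 = 0.3906
c = 61 / 18^0.3906 = 61 / 3.093 = 19.72
S₃ = 19.72 × 2.55^0.3906 = 19.72 × 1.441 ≈ 28.43

28.4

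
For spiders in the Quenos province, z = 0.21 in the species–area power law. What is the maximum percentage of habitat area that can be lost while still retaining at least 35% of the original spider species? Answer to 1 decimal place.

99.3%

Need (A_new/A_old)^0.21 = 0.35, so A_new/A_old = 0.35^(1/0.21) = 0.35^4.762
ln(A_new/A_old) = ln 0.35 / 0.21 = -1.0498 / 0.21 = -4.9992
A_new/A_old = e^-4.9992 ≈ 0.006744
Fraction that can be lost = 1 − 0.006744 = 0.9933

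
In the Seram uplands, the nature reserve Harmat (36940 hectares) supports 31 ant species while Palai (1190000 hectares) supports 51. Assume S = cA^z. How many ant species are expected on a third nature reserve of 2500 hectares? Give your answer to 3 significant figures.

21.1

z = ln(51/31) / ln(1190000/36940) = 0.4978 / 3.4724 = 0.1434
c = 31 / 36940^0.1434 = 31 / 4.517 = 6.863
S₃ = 6.863 × 2500^0.1434 = 6.863 × 3.07 ≈ 21.07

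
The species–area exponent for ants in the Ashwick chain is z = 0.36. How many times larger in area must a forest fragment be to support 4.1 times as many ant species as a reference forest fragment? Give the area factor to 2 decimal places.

(A₂/A₁)^0.36 = 4.1, so A₂/A₁ = 4.1^(1/0.36) = 4.1^2.778
ln(A₂/A₁) = ln 4.1 / 0.36 = 1.4110 / 0.36 = 3.9194
A₂/A₁ = e^3.9194 ≈ 50.37

50.37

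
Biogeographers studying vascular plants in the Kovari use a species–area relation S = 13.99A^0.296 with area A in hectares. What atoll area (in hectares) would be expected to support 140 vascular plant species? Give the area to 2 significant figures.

2400 hectares

140 = 13.99 × A^0.296  ⇒  A^0.296 = 140/13.99 = 10.01
ln A = ln(10.01) / 0.296 = 2.3033 / 0.296 = 7.7814
A = e^7.7814 ≈ 2396 hectares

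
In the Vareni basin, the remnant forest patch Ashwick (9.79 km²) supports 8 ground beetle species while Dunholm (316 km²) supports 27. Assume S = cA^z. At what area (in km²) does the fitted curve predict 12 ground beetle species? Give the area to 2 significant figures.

31 km²

z = ln(27/8) / ln(316/9.79) = 1.2164 / 3.4744 = 0.3501
c = 8 / 9.79^0.3501 = 8 / 2.223 = 3.599
A = (12/3.599)^(1/0.3501) ⇒ ln A = ln(3.334)/0.3501 = 3.4395
A = e^3.4395 ≈ 31.17 km²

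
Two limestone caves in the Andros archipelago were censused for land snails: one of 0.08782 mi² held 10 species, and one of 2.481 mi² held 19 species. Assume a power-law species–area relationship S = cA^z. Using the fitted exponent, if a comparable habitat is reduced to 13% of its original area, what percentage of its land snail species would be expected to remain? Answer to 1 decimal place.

z = ln(19/10) / ln(2.481/0.08782) = 0.6419 / 3.3411 = 0.1921
S_new/S_old = (A_new/A_old)^z = 0.13^0.1921 = exp(0.1921 × -2.0402) = 0.6757

67.6%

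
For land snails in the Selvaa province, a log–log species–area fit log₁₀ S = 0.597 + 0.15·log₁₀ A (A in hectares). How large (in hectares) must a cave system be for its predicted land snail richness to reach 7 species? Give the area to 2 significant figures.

45 hectares

7 = 3.954 × A^0.15  ⇒  A^0.15 = 7/3.954 = 1.771
ln A = ln(1.771) / 0.15 = 0.5713 / 0.15 = 3.8084
A = e^3.8084 ≈ 45.08 hectares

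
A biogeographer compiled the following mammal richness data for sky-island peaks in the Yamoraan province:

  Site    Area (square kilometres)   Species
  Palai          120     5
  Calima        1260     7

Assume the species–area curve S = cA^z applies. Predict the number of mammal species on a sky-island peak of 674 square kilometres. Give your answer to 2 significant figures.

6.4

z = ln(7/5) / ln(1260/120) = 0.3365 / 2.3514 = 0.1431
c = 5 / 120^0.1431 = 5 / 1.984 = 2.52
S₃ = 2.52 × 674^0.1431 = 2.52 × 2.54 ≈ 6.401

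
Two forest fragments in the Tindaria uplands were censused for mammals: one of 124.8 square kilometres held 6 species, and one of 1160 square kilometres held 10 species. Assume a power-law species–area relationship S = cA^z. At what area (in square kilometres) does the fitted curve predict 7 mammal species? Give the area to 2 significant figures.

240 square kilometres

z = ln(10/6) / ln(1160/124.8) = 0.5108 / 2.2295 = 0.2291
c = 6 / 124.8^0.2291 = 6 / 3.022 = 1.985
A = (7/1.985)^(1/0.2291) ⇒ ln A = ln(3.526)/0.2291 = 5.4995
A = e^5.4995 ≈ 244.6 square kilometres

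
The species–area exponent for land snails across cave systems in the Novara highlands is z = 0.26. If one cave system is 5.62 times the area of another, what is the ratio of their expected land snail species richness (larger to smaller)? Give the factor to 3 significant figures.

S₂/S₁ = (A₂/A₁)^z = 5.62^0.26
ln(S₂/S₁) = 0.26 × ln 5.62 = 0.26 × 1.7263 = 0.4488
S₂/S₁ = e^0.4488 ≈ 1.567

1.57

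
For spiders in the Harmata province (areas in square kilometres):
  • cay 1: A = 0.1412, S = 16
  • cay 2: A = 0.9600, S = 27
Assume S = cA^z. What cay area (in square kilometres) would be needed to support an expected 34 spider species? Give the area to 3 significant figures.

2.23 square kilometres

z = ln(27/16) / ln(0.96/0.1412) = 0.5232 / 1.9168 = 0.2730
c = 16 / 0.1412^0.2730 = 16 / 0.586 = 27.3
A = (34/27.3)^(1/0.2730) ⇒ ln A = ln(1.245)/0.2730 = 0.8036
A = e^0.8036 ≈ 2.234 square kilometres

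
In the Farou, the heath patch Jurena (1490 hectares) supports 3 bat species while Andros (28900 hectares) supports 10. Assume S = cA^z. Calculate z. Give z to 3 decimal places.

Taking logs: ln S = ln c + z ln A, so z = (ln S₂ − ln S₁)/(ln A₂ − ln A₁).
z = ln(10/3) / ln(28900/1490) = ln(3.333) / ln(19.4) = 1.2040 / 2.9651 = 0.4061

0.406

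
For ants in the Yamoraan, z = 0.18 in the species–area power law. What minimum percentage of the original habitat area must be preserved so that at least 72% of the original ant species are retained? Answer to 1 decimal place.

Need (A_new/A_old)^0.18 = 0.72, so A_new/A_old = 0.72^(1/0.18) = 0.72^5.556
ln(A_new/A_old) = ln 0.72 / 0.18 = -0.3285 / 0.18 = -1.8250
A_new/A_old = e^-1.8250 ≈ 0.1612

16.1%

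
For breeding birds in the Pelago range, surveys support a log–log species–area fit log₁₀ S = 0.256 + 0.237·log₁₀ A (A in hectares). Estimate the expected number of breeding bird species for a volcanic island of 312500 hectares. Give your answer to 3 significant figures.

S = 1.803 × 312500^0.237
ln S = ln 1.803 + 0.237 × ln 312500 = 0.5895 + 0.237 × 12.6524 = 3.5881
S = e^3.5881 ≈ 36.16

36.2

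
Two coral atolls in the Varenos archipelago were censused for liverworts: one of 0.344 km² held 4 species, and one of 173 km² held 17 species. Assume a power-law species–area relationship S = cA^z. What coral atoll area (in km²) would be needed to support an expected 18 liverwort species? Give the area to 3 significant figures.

z = ln(17/4) / ln(173/0.344) = 1.4469 / 6.2204 = 0.2326
c = 4 / 0.344^0.2326 = 4 / 0.7802 = 5.127
A = (18/5.127)^(1/0.2326) ⇒ ln A = ln(3.511)/0.2326 = 5.3990
A = e^5.3990 ≈ 221.2 km²

221 km²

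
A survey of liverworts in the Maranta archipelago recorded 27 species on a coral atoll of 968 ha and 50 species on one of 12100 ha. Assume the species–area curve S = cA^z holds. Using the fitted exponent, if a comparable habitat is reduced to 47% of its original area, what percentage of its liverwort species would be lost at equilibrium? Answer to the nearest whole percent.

z = ln(50/27) / ln(12100/968) = 0.6162 / 2.5257 = 0.2440
S_new/S_old = (A_new/A_old)^z = 0.47^0.2440 = exp(0.2440 × -0.7550) = 0.8318
Fraction lost = 1 − 0.8318 = 0.1682

17%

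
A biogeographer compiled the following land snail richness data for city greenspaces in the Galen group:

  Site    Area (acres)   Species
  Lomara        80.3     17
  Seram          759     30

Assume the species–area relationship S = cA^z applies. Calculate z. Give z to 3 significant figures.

Taking logs: ln S = ln c + z ln A, so z = (ln S₂ − ln S₁)/(ln A₂ − ln A₁).
z = ln(30/17) / ln(759/80.3) = ln(1.765) / ln(9.452) = 0.5680 / 2.2462 = 0.2529

0.253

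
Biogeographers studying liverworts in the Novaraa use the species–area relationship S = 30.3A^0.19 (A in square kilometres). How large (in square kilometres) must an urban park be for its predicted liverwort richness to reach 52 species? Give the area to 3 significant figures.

17.2 square kilometres

52 = 30.3 × A^0.19  ⇒  A^0.19 = 52/30.3 = 1.716
ln A = ln(1.716) / 0.19 = 0.5401 / 0.19 = 2.8426
A = e^2.8426 ≈ 17.16 square kilometres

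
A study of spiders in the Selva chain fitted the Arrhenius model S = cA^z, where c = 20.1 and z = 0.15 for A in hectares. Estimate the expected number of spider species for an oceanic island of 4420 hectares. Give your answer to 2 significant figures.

71

S = 20.1 × 4420^0.15
ln S = ln 20.1 + 0.15 × ln 4420 = 3.0007 + 0.15 × 8.3939 = 4.2598
S = e^4.2598 ≈ 70.8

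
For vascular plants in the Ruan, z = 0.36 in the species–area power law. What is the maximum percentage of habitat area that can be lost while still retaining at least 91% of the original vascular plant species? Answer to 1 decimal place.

Need (A_new/A_old)^0.36 = 0.91, so A_new/A_old = 0.91^(1/0.36) = 0.91^2.778
ln(A_new/A_old) = ln 0.91 / 0.36 = -0.0943 / 0.36 = -0.2620
A_new/A_old = e^-0.2620 ≈ 0.7695
Fraction that can be lost = 1 − 0.7695 = 0.2305

23.0%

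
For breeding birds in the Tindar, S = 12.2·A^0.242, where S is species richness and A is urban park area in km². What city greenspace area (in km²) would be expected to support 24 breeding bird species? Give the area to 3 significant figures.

16.4 km²

24 = 12.2 × A^0.242  ⇒  A^0.242 = 24/12.2 = 1.967
ln A = ln(1.967) / 0.242 = 0.6766 / 0.242 = 2.7959
A = e^2.7959 ≈ 16.38 km²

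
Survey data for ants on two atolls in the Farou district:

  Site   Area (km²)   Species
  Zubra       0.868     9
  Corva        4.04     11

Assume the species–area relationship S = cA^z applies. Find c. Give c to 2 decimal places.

9.17

z = ln(S₂/S₁) / ln(A₂/A₁) = ln(11/9) / ln(4.04/0.868) = 0.2007 / 1.5378 = 0.1305
c = S₁ / A₁^z = 9 / 0.868^0.1305 = 9 / 0.9817 = 9.168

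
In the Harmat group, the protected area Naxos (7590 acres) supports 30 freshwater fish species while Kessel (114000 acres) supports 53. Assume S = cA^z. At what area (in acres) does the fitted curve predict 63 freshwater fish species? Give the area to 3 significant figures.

z = ln(53/30) / ln(114000/7590) = 0.5691 / 2.7094 = 0.2100
c = 30 / 7590^0.2100 = 30 / 6.532 = 4.593
A = (63/4.593)^(1/0.2100) ⇒ ln A = ln(13.72)/0.2100 = 12.4668
A = e^12.4668 ≈ 259583 acres

260000 acres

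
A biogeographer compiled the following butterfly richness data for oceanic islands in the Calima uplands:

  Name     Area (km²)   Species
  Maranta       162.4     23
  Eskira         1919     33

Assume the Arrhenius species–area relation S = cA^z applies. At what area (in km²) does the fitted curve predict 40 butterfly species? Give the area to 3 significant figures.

7150 km²

z = ln(33/23) / ln(1919/162.4) = 0.3610 / 2.4695 = 0.1462
c = 23 / 162.4^0.1462 = 23 / 2.105 = 10.93
A = (40/10.93)^(1/0.1462) ⇒ ln A = ln(3.66)/0.1462 = 8.8755
A = e^8.8755 ≈ 7154 km²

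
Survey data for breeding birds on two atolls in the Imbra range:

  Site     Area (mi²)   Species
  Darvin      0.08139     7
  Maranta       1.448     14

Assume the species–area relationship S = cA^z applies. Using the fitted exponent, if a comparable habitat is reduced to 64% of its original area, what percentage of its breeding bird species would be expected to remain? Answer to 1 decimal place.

z = ln(14/7) / ln(1.448/0.08139) = 0.6931 / 2.8787 = 0.2408
S_new/S_old = (A_new/A_old)^z = 0.64^0.2408 = exp(0.2408 × -0.4463) = 0.8981

89.8%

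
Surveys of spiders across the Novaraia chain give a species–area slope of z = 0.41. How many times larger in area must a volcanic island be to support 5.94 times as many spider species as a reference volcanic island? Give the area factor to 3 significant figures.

(A₂/A₁)^0.41 = 5.94, so A₂/A₁ = 5.94^(1/0.41) = 5.94^2.439
ln(A₂/A₁) = ln 5.94 / 0.41 = 1.7817 / 0.41 = 4.3456
A₂/A₁ = e^4.3456 ≈ 77.14

77.1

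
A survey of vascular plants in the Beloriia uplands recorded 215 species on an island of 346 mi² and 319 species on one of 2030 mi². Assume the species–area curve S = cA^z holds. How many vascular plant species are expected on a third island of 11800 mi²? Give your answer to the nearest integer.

z = ln(319/215) / ln(2030/346) = 0.3946 / 1.7694 = 0.2230
c = 215 / 346^0.2230 = 215 / 3.683 = 58.38
S₃ = 58.38 × 11800^0.2230 = 58.38 × 8.091 ≈ 472.3

472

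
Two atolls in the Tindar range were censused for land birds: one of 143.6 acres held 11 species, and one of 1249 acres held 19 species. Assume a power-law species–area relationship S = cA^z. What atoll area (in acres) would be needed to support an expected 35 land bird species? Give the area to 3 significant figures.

14000 acres

z = ln(19/11) / ln(1249/143.6) = 0.5465 / 2.1631 = 0.2527
c = 11 / 143.6^0.2527 = 11 / 3.508 = 3.136
A = (35/3.136)^(1/0.2527) ⇒ ln A = ln(11.16)/0.2527 = 9.5479
A = e^9.5479 ≈ 14015 acres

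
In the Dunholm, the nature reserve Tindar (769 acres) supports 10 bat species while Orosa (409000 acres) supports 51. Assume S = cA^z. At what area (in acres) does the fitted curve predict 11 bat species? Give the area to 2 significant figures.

z = ln(51/10) / ln(409000/769) = 1.6292 / 6.2764 = 0.2596
c = 10 / 769^0.2596 = 10 / 5.612 = 1.782
A = (11/1.782)^(1/0.2596) ⇒ ln A = ln(6.173)/0.2596 = 7.0123
A = e^7.0123 ≈ 1110 acres

1100 acres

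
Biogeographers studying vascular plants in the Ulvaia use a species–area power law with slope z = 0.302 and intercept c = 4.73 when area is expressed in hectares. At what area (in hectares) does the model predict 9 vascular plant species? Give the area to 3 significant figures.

8.42 hectares

9 = 4.73 × A^0.302  ⇒  A^0.302 = 9/4.73 = 1.903
ln A = ln(1.903) / 0.302 = 0.6433 / 0.302 = 2.1301
A = e^2.1301 ≈ 8.416 hectares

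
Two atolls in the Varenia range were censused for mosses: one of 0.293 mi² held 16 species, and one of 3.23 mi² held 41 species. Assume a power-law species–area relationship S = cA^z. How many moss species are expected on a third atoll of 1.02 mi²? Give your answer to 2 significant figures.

z = ln(41/16) / ln(3.23/0.293) = 0.9410 / 2.4001 = 0.3921
c = 16 / 0.293^0.3921 = 16 / 0.618 = 25.89
S₃ = 25.89 × 1.02^0.3921 = 25.89 × 1.008 ≈ 26.09

26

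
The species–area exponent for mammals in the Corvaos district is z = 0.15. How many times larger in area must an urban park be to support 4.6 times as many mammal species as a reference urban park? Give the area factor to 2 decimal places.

26205.08

(A₂/A₁)^0.15 = 4.6, so A₂/A₁ = 4.6^(1/0.15) = 4.6^6.667
ln(A₂/A₁) = ln 4.6 / 0.15 = 1.5261 / 0.15 = 10.1737
A₂/A₁ = e^10.1737 ≈ 26205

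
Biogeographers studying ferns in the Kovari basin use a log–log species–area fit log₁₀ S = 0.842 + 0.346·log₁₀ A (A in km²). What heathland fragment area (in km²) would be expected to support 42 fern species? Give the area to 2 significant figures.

42 = 6.95 × A^0.346  ⇒  A^0.346 = 42/6.95 = 6.043
ln A = ln(6.043) / 0.346 = 1.7989 / 0.346 = 5.1991
A = e^5.1991 ≈ 181.1 km²

180 km²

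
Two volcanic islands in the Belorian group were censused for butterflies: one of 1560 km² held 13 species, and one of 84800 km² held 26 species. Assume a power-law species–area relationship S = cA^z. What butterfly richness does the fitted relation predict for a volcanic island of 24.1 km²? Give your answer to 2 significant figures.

z = ln(26/13) / ln(84800/1560) = 0.6931 / 3.9956 = 0.1735
c = 13 / 1560^0.1735 = 13 / 3.58 = 3.631
S₃ = 3.631 × 24.1^0.1735 = 3.631 × 1.737 ≈ 6.306

6.3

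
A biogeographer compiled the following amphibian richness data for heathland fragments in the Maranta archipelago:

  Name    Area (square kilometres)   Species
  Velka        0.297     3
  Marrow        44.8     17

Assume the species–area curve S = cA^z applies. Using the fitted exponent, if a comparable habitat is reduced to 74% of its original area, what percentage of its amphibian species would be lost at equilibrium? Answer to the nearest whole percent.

z = ln(17/3) / ln(44.8/0.297) = 1.7346 / 5.0162 = 0.3458
S_new/S_old = (A_new/A_old)^z = 0.74^0.3458 = exp(0.3458 × -0.3011) = 0.9011
Fraction lost = 1 − 0.9011 = 0.09888

10%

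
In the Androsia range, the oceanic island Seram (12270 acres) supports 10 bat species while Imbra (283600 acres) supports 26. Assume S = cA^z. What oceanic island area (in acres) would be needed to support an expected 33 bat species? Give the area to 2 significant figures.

620000 acres

z = ln(26/10) / ln(283600/12270) = 0.9555 / 3.1404 = 0.3043
c = 10 / 12270^0.3043 = 10 / 17.54 = 0.5701
A = (33/0.5701)^(1/0.3043) ⇒ ln A = ln(57.89)/0.3043 = 13.3389
A = e^13.3389 ≈ 620877 acres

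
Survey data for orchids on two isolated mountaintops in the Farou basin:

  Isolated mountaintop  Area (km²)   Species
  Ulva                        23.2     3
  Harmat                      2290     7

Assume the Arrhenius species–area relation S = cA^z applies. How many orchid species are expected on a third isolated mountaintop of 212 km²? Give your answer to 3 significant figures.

z = ln(7/3) / ln(2290/23.2) = 0.8473 / 4.5922 = 0.1845
c = 3 / 23.2^0.1845 = 3 / 1.786 = 1.679
S₃ = 1.679 × 212^0.1845 = 1.679 × 2.687 ≈ 4.512

4.51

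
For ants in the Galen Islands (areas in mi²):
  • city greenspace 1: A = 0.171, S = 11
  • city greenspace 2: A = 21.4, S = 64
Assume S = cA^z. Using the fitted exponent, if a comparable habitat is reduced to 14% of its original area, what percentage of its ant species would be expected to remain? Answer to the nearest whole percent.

49%

z = ln(64/11) / ln(21.4/0.171) = 1.7610 / 4.8295 = 0.3646
S_new/S_old = (A_new/A_old)^z = 0.14^0.3646 = exp(0.3646 × -1.9661) = 0.4883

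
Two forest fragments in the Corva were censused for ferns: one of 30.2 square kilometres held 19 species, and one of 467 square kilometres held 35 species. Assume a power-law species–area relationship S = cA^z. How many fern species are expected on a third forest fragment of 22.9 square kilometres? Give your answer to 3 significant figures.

z = ln(35/19) / ln(467/30.2) = 0.6109 / 2.7385 = 0.2231
c = 19 / 30.2^0.2231 = 19 / 2.139 = 8.884
S₃ = 8.884 × 22.9^0.2231 = 8.884 × 2.011 ≈ 17.86

17.9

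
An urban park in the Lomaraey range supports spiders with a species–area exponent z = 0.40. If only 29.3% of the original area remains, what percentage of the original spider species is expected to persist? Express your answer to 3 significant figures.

61.2%

S_new/S_old = (A_new/A_old)^z = 0.293^0.4
= exp(0.4 × ln 0.293) = exp(0.4 × -1.2276) = exp(-0.4910) ≈ 0.612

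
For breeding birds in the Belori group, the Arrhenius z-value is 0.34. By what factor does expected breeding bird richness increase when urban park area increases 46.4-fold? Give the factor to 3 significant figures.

S₂/S₁ = (A₂/A₁)^z = 46.4^0.34
ln(S₂/S₁) = 0.34 × ln 46.4 = 0.34 × 3.8373 = 1.3047
S₂/S₁ = e^1.3047 ≈ 3.687

3.69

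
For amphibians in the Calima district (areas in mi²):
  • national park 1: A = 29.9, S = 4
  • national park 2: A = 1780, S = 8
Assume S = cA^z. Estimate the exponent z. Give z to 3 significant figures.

0.170

Taking logs: ln S = ln c + z ln A, so z = (ln S₂ − ln S₁)/(ln A₂ − ln A₁).
z = ln(8/4) / ln(1780/29.9) = ln(2) / ln(59.53) = 0.6931 / 4.0865 = 0.1696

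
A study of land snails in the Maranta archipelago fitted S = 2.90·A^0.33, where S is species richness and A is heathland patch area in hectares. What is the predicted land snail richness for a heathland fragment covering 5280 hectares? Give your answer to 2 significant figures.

49

S = 2.9 × 5280^0.33 = 2.9 × 16.92 ≈ 49.08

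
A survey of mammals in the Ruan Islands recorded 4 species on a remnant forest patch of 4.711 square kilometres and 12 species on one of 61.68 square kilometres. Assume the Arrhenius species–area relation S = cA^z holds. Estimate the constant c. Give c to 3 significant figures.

2.06

z = ln(S₂/S₁) / ln(A₂/A₁) = ln(12/4) / ln(61.68/4.711) = 1.0986 / 2.5721 = 0.4271
c = S₁ / A₁^z = 4 / 4.711^0.4271 = 4 / 1.939 = 2.063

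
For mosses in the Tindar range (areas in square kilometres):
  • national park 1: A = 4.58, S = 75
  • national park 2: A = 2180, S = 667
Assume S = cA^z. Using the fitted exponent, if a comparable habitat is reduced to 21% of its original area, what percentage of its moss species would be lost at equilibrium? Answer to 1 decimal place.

42.5%

z = ln(667/75) / ln(2180/4.58) = 2.1853 / 6.1654 = 0.3544
S_new/S_old = (A_new/A_old)^z = 0.21^0.3544 = exp(0.3544 × -1.5606) = 0.5751
Fraction lost = 1 − 0.5751 = 0.4249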